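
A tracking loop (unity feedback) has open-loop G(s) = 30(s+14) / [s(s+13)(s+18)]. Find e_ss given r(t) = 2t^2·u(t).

infinity

System type = 1 (one pole at s=0).
K_a = lim_{s→0} s^2·G(s) = 0; the steady-state error to this parabolic input grows without bound.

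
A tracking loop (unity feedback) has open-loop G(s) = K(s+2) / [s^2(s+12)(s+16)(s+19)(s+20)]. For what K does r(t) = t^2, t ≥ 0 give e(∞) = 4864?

15

G(s) has two factors of s in the denominator, so the system is type 2.
K_a = lim_{s→0} s^2·G(s) = K·2 / (12·16·19·20) = (1/36480)·K.
e_ss = 2/K_a = 4864 ⇒ K_a = 1/2432 ⇒ K = (1/2432)/(1/36480) = 15.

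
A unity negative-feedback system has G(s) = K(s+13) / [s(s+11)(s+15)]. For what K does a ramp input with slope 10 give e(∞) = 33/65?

250

G(s) has one factor of s in the denominator, so the system is type 1.
K_v = lim_{s→0} s·G(s) = K·13 / (11·15) = (13/165)·K.
e_ss = 10/K_v = 33/65 ⇒ K_v = 650/33 ⇒ K = (650/33)/(13/165) = 250.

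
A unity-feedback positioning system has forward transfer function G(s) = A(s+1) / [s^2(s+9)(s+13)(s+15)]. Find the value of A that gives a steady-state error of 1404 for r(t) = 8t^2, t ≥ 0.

20

G(s) has two factors of s in the denominator, so the system is type 2.
K_a = lim_{s→0} s^2·G(s) = A·1 / (9·13·15) = (1/1755)·A.
e_ss = 16/K_a = 1404 ⇒ K_a = 4/351 ⇒ A = (4/351)/(1/1755) = 20.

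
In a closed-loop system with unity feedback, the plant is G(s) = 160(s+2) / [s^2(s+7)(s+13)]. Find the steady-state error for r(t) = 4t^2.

2.275

System type = 2 (two poles at s=0).
K_a = lim_{s→0} s^2·G(s) = 160·2 / (7·13) = 320/91.
r(t) = 4t^2 gives R(s) = 8/s^3.
e_ss = 8/K_a = 8/(320/91) = 2.275.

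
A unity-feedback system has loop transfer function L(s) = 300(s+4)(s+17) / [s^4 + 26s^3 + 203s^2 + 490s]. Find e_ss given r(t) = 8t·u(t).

The denominator has no term below 490s — 1 pole at s=0, type 1.
K_v = lim_{s→0} s·L(s) = 300·4·17 / 490 = 2040/49.
e_ss = 8/K_v = 8/(2040/49) = 49/255.

49/255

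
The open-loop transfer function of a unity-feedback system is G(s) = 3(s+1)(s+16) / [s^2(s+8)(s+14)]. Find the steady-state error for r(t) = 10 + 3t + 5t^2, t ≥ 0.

G(s) has two factors of s in the denominator, so the system is type 2. Taking each input component in turn:
  • 10: tracked with zero error.
  • 3t: tracked with zero error.
  • 5t^2: e_ss = 10/K_a with K_a=3/7 → 70/3.
Total e_ss = 70/3.

70/3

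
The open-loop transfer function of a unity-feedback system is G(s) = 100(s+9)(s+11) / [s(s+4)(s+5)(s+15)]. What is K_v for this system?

33

One free integrator in G(s): this is a type 1 system.
K_v = lim_{s→0} s·G(s) = 100·9·11 / (4·5·15) = 33.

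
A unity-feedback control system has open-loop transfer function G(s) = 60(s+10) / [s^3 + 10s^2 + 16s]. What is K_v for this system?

Lowest-order denominator term is 16s, so the open loop has 1 pole at the origin → type 1 system.
K_v = lim_{s→0} s·G(s) = 60·10 / 16 = 37.5.

37.5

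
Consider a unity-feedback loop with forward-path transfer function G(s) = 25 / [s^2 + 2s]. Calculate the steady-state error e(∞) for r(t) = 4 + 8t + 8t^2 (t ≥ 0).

Factoring s from the denominator leaves a polynomial with constant term 2, so the system is type 1. By superposition:
  • 4: tracked with zero error.
  • 8t: e_ss = 8/K_v with K_v=12.5 → 0.64.
  • 8t^2: a type-1 system cannot track it, e_ss → ∞.
The unbounded component dominates.

infinity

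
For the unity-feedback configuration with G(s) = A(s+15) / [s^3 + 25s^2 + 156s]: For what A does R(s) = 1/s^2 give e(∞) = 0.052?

200

Lowest-order denominator term is 156s, so the open loop has 1 pole at the origin → type 1 system.
K_v = lim_{s→0} s·G(s) = A·15 / 156 = (5/52)·A.
e_ss = 1/K_v = 0.052 ⇒ K_v = 250/13 ⇒ A = (250/13)/(5/52) = 200.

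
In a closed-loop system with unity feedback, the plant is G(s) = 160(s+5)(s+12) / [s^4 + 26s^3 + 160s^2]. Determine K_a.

The denominator has no term below 160s^2 — 2 poles at s=0, type 2.
K_a = lim_{s→0} s^2·G(s) = 160·5·12 / 160 = 60.

60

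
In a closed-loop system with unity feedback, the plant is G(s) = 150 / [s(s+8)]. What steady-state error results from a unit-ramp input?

4/75

The open loop has one pole at the origin → type 1 system.
K_v = lim_{s→0} s·G(s) = 150 / (8) = 18.75.
e_ss = 1/K_v = 1/18.75 = 4/75.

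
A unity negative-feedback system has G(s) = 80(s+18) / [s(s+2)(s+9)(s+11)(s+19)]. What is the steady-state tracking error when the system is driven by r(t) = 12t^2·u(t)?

infinity

G(s) has one factor of s in the denominator, so the system is type 1.
For a type-1 system K_a = 0, so e_ss to a parabolic input is unbounded.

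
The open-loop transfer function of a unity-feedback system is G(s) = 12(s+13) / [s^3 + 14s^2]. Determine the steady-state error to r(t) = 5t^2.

35/39

The denominator has no term below 14s^2 — 2 poles at s=0, type 2.
K_a = lim_{s→0} s^2·G(s) = 12·13 / 14 = 78/7.
r(t) = 5t^2 gives R(s) = 10/s^3.
e_ss = 10/K_a = 10/(78/7) = 35/39.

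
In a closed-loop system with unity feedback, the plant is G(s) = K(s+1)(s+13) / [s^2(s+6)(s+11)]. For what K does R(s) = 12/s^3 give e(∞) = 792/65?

5

G(s) has two factors of s in the denominator, so the system is type 2.
K_a = lim_{s→0} s^2·G(s) = K·1·13 / (6·11) = (13/66)·K.
e_ss = 12/K_a = 792/65 ⇒ K_a = 65/66 ⇒ K = (65/66)/(13/66) = 5.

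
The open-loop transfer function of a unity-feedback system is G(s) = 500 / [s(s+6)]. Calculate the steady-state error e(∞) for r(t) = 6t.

0.072

The open loop has one pole at the origin → type 1 system.
K_v = lim_{s→0} s·G(s) = 500 / (6) = 250/3.
e_ss = 6/K_v = 6/(250/3) = 0.072.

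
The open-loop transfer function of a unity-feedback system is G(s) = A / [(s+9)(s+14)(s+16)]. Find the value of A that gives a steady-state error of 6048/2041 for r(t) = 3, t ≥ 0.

25

No free integrators in G(s): this is a type 0 system.
K_p = lim_{s→0} G(s) = A / (9·14·16) = (1/2016)·A.
e_ss = 3/(1 + K_p) = 6048/2041 ⇒ 1 + (1/2016)·A = 2041/2016 ⇒ A = 25.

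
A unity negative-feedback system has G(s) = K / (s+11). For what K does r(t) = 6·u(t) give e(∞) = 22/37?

G(s) has no factors of s in the denominator, so the system is type 0.
K_p = lim_{s→0} G(s) = K / (11) = (1/11)·K.
e_ss = 6/(1 + K_p) = 22/37 ⇒ 1 + (1/11)·K = 111/11 ⇒ K = 100.

100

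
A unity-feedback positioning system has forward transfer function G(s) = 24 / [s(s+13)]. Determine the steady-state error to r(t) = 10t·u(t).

65/12

System type = 1 (one pole at s=0).
K_v = lim_{s→0} s·G(s) = 24 / (13) = 24/13.
e_ss = 10/K_v = 10/(24/13) = 65/12.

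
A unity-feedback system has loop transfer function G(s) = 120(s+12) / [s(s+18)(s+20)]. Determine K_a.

0

The open loop has one pole at the origin → type 1 system.
K_a = lim_{s→0} s^2·G(s) = 0 (the extra factor of s kills the finite limit).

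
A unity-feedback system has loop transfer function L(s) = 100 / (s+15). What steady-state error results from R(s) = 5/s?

L(s) has no factors of s in the denominator, so the system is type 0.
K_p = lim_{s→0} L(s) = 100 / (15) = 20/3.
e_ss = 5/(1 + K_p) = 5/(23/3) = 15/23.

15/23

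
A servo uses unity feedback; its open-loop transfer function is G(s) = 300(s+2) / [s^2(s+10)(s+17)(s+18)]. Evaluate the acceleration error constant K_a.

10/51

G(s) has two factors of s in the denominator, so the system is type 2.
K_a = lim_{s→0} s^2·G(s) = 300·2 / (10·17·18) = 10/51.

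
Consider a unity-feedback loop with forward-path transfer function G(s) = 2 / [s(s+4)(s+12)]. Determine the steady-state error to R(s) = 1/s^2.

24

System type = 1 (one pole at s=0).
K_v = lim_{s→0} s·G(s) = 2 / (4·12) = 1/24.
e_ss = 1/K_v = 1/(1/24) = 24.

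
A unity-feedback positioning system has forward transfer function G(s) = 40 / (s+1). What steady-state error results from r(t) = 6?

No free integrators in G(s): this is a type 0 system.
K_p = lim_{s→0} G(s) = 40 / (1) = 40.
e_ss = 6/(1 + K_p) = 6/41.

6/41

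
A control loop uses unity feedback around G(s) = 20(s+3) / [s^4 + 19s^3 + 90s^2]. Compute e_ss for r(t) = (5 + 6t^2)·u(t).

18

Factoring s^2 from the denominator leaves a polynomial with constant term 90, so the system is type 2. Taking each input component in turn:
  • 5: tracked with zero error.
  • 6t^2: e_ss = 12/K_a with K_a=2/3 → 18.
Total e_ss = 18.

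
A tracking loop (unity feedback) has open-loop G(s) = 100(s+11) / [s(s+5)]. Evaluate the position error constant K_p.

K_p = lim_{s→0} G(s); with 1 pole at the origin the limit diverges, so K_p = ∞.

infinity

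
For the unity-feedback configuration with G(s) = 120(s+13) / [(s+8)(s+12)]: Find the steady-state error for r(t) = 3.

No free integrators in G(s): this is a type 0 system.
K_p = lim_{s→0} G(s) = 120·13 / (8·12) = 16.25.
e_ss = 3/(1 + K_p) = 3/17.25 = 4/23.

4/23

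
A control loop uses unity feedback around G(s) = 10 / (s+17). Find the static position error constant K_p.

10/17

G(s) has no factors of s in the denominator, so the system is type 0.
K_p = lim_{s→0} G(s) = 10 / (17) = 10/17.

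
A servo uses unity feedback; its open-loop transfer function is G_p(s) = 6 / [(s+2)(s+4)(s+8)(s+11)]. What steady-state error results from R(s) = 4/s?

1408/355

System type = 0 (no poles at s=0).
K_p = lim_{s→0} G_p(s) = 6 / (2·4·8·11) = 3/352.
e_ss = 4/(1 + K_p) = 4/(355/352) = 1408/355.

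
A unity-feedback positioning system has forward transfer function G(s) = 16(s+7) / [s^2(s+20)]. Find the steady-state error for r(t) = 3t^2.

G(s) has two factors of s in the denominator, so the system is type 2.
K_a = lim_{s→0} s^2·G(s) = 16·7 / (20) = 5.6.
r(t) = 3t^2 gives R(s) = 6/s^3.
e_ss = 6/K_a = 6/5.6 = 15/14.

15/14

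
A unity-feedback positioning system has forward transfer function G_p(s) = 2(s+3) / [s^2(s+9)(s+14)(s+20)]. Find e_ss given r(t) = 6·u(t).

Two free integrators in G_p(s): this is a type 2 system.
K_p = ∞ for a type-2 system; e_ss to a step is zero.

0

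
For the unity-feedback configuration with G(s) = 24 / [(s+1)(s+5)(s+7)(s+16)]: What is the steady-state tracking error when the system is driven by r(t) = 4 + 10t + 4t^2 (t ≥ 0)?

G(s) has no factors of s in the denominator, so the system is type 0. Taking each input component in turn:
  • 4: e_ss = 4/(1+K_p) with K_p=3/70 → 280/73.
  • 10t: a type-0 system cannot track it, e_ss → ∞.
  • 4t^2: a type-0 system cannot track it, e_ss → ∞.
The unbounded component dominates.

infinity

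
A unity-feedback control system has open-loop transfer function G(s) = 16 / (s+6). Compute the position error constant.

8/3

The open loop has no poles at the origin → type 0 system.
K_p = lim_{s→0} G(s) = 16 / (6) = 8/3.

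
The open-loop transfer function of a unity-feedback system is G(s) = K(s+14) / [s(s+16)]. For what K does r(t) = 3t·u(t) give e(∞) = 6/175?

100

G(s) has one factor of s in the denominator, so the system is type 1.
K_v = lim_{s→0} s·G(s) = K·14 / (16) = 0.875·K.
e_ss = 3/K_v = 6/175 ⇒ K_v = 87.5 ⇒ K = 87.5/0.875 = 100.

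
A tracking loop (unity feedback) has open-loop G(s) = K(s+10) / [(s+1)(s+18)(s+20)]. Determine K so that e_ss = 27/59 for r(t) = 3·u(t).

200

The open loop has no poles at the origin → type 0 system.
K_p = lim_{s→0} G(s) = K·10 / (1·18·20) = (1/36)·K.
e_ss = 3/(1 + K_p) = 27/59 ⇒ 1 + (1/36)·K = 59/9 ⇒ K = 200.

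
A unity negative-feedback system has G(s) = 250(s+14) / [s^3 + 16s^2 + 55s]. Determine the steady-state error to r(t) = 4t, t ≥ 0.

11/175

Lowest-order denominator term is 55s, so the open loop has 1 pole at the origin → type 1 system.
K_v = lim_{s→0} s·G(s) = 250·14 / 55 = 700/11.
e_ss = 4/K_v = 4/(700/11) = 11/175.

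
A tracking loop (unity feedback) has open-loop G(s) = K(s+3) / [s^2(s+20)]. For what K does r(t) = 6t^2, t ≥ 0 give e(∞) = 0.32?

The open loop has two poles at the origin → type 2 system.
K_a = lim_{s→0} s^2·G(s) = K·3 / (20) = 0.15·K.
e_ss = 12/K_a = 0.32 ⇒ K_a = 37.5 ⇒ K = 37.5/0.15 = 250.

250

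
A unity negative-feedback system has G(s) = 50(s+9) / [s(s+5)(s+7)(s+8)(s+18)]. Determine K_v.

5/56

G(s) has one factor of s in the denominator, so the system is type 1.
K_v = lim_{s→0} s·G(s) = 50·9 / (5·7·8·18) = 5/56.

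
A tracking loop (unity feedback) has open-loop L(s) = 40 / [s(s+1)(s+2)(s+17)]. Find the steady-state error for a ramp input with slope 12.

10.2

L(s) has one factor of s in the denominator, so the system is type 1.
K_v = lim_{s→0} s·L(s) = 40 / (1·2·17) = 20/17.
e_ss = 12/K_v = 12/(20/17) = 10.2.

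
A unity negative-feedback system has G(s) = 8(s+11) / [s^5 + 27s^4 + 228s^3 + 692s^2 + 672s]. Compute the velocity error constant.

Factoring s from the denominator leaves a polynomial with constant term 672, so the system is type 1.
K_v = lim_{s→0} s·G(s) = 8·11 / 672 = 11/84.

11/84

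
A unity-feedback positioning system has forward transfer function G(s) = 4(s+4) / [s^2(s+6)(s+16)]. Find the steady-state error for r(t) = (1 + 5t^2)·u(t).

60

Two free integrators in G(s): this is a type 2 system. Taking each input component in turn:
  • 1: tracked with zero error.
  • 5t^2: e_ss = 10/K_a with K_a=1/6 → 60.
Total e_ss = 60.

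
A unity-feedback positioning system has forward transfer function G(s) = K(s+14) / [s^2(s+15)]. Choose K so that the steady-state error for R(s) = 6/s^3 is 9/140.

G(s) has two factors of s in the denominator, so the system is type 2.
K_a = lim_{s→0} s^2·G(s) = K·14 / (15) = (14/15)·K.
e_ss = 6/K_a = 9/140 ⇒ K_a = 280/3 ⇒ K = (280/3)/(14/15) = 100.

100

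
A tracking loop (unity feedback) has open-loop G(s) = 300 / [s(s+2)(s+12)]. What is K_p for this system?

K_p = lim_{s→0} G(s); with 1 pole at the origin the limit diverges, so K_p = ∞.

infinity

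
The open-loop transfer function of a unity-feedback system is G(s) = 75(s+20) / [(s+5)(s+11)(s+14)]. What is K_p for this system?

150/77

No free integrators in G(s): this is a type 0 system.
K_p = lim_{s→0} G(s) = 75·20 / (5·11·14) = 150/77.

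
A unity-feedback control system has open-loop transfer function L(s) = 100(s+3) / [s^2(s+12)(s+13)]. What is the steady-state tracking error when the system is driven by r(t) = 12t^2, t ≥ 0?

12.48

L(s) has two factors of s in the denominator, so the system is type 2.
K_a = lim_{s→0} s^2·L(s) = 100·3 / (12·13) = 25/13.
r(t) = 12t^2 gives R(s) = 24/s^3.
e_ss = 24/K_a = 24/(25/13) = 12.48.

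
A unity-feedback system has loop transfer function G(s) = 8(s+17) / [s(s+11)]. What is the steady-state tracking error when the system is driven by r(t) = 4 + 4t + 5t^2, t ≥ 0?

G(s) has one factor of s in the denominator, so the system is type 1. Treating each term separately:
  • 4: tracked with zero error.
  • 4t: e_ss = 4/K_v with K_v=136/11 → 11/34.
  • 5t^2: a type-1 system cannot track it, e_ss → ∞.
The unbounded component dominates.

infinity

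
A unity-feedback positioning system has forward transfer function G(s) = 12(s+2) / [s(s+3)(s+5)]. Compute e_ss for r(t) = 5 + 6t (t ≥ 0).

3.75

The open loop has one pole at the origin → type 1 system. Treating each term separately:
  • 5: tracked with zero error.
  • 6t: e_ss = 6/K_v with K_v=1.6 → 3.75.
Total e_ss = 3.75.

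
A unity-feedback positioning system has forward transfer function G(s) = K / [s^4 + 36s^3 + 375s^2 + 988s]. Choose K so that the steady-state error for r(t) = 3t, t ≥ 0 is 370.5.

Lowest-order denominator term is 988s, so the open loop has 1 pole at the origin → type 1 system.
K_v = lim_{s→0} s·G(s) = K / 988 = (1/988)·K.
e_ss = 3/K_v = 370.5 ⇒ K_v = 2/247 ⇒ K = (2/247)/(1/988) = 8.

8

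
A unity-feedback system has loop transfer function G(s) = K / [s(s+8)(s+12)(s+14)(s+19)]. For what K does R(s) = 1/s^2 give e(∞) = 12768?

G(s) has one factor of s in the denominator, so the system is type 1.
K_v = lim_{s→0} s·G(s) = K / (8·12·14·19) = (1/25536)·K.
e_ss = 1/K_v = 12768 ⇒ K_v = 1/12768 ⇒ K = (1/12768)/(1/25536) = 2.

2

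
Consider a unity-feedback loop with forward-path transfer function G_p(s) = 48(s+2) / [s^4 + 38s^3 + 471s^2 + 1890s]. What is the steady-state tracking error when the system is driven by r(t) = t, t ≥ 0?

Factoring s from the denominator leaves a polynomial with constant term 1890, so the system is type 1.
K_v = lim_{s→0} s·G_p(s) = 48·2 / 1890 = 16/315.
e_ss = 1/K_v = 1/(16/315) = 19.6875.

19.6875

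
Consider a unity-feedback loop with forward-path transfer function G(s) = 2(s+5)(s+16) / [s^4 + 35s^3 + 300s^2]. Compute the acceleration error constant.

8/15

Lowest-order denominator term is 300s^2, so the open loop has 2 poles at the origin → type 2 system.
K_a = lim_{s→0} s^2·G(s) = 2·5·16 / 300 = 8/15.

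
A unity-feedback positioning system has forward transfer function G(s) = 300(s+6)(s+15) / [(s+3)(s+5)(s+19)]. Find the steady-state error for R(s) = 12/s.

System type = 0 (no poles at s=0).
K_p = lim_{s→0} G(s) = 300·6·15 / (3·5·19) = 1800/19.
e_ss = 12/(1 + K_p) = 12/(1819/19) = 228/1819.

228/1819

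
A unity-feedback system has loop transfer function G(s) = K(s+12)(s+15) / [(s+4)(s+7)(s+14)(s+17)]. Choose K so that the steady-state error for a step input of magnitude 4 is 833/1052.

150

No free integrators in G(s): this is a type 0 system.
K_p = lim_{s→0} G(s) = K·12·15 / (4·7·14·17) = (45/1666)·K.
e_ss = 4/(1 + K_p) = 833/1052 ⇒ 1 + (45/1666)·K = 4208/833 ⇒ K = 150.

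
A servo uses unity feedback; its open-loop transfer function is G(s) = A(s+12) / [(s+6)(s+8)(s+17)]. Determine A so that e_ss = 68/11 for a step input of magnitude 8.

20

G(s) has no factors of s in the denominator, so the system is type 0.
K_p = lim_{s→0} G(s) = A·12 / (6·8·17) = (1/68)·A.
e_ss = 8/(1 + K_p) = 68/11 ⇒ 1 + (1/68)·A = 22/17 ⇒ A = 20.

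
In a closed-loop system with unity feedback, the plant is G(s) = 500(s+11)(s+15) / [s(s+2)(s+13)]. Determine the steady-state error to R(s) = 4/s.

One free integrator in G(s): this is a type 1 system.
K_p = ∞ for a type-1 system; e_ss to a step is zero.

0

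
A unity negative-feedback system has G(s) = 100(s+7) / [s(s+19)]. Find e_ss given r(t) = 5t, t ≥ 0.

The open loop has one pole at the origin → type 1 system.
K_v = lim_{s→0} s·G(s) = 100·7 / (19) = 700/19.
e_ss = 5/K_v = 5/(700/19) = 19/140.

19/140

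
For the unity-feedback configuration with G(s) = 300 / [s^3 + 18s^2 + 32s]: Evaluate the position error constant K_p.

K_p = lim_{s→0} G(s); with 1 pole at the origin the limit diverges, so K_p = ∞.

infinity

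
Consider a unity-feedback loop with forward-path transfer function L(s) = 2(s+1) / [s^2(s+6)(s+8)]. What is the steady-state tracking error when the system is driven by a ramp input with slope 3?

System type = 2 (two poles at s=0).
K_v = ∞ for a type-2 system; e_ss to a ramp is zero.

0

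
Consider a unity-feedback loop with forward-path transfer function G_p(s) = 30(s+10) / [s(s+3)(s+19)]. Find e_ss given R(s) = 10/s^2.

1.9

The open loop has one pole at the origin → type 1 system.
K_v = lim_{s→0} s·G_p(s) = 30·10 / (3·19) = 100/19.
e_ss = 10/K_v = 10/(100/19) = 1.9.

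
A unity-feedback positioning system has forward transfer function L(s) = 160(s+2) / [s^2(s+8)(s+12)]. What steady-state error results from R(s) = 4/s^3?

1.2

System type = 2 (two poles at s=0).
K_a = lim_{s→0} s^2·L(s) = 160·2 / (8·12) = 10/3.
r(t) = 2t^2 gives R(s) = 4/s^3.
e_ss = 4/K_a = 4/(10/3) = 1.2.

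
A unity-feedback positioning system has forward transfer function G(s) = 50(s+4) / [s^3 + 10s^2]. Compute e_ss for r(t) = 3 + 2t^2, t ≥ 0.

0.2

Lowest-order denominator term is 10s^2, so the open loop has 2 poles at the origin → type 2 system. By superposition:
  • 3: tracked with zero error.
  • 2t^2: e_ss = 4/K_a with K_a=20 → 0.2.
Total e_ss = 0.2.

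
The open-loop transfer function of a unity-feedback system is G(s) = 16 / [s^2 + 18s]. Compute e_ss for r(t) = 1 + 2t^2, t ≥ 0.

Factoring s from the denominator leaves a polynomial with constant term 18, so the system is type 1. Treating each term separately:
  • 1: tracked with zero error.
  • 2t^2: a type-1 system cannot track it, e_ss → ∞.
The unbounded component dominates.

infinity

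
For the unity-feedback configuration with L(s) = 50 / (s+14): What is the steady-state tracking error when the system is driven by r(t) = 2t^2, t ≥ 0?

The open loop has no poles at the origin → type 0 system.
For a type-0 system K_a = 0, so e_ss to a parabolic input is unbounded.

infinity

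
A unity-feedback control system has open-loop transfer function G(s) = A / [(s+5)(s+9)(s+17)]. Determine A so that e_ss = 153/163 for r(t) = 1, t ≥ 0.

No free integrators in G(s): this is a type 0 system.
K_p = lim_{s→0} G(s) = A / (5·9·17) = (1/765)·A.
e_ss = 1/(1 + K_p) = 153/163 ⇒ 1 + (1/765)·A = 163/153 ⇒ A = 50.

50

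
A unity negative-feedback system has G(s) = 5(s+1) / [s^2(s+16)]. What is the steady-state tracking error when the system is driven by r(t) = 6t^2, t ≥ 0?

38.4

System type = 2 (two poles at s=0).
K_a = lim_{s→0} s^2·G(s) = 5·1 / (16) = 0.3125.
r(t) = 6t^2 gives R(s) = 12/s^3.
e_ss = 12/K_a = 12/0.3125 = 38.4.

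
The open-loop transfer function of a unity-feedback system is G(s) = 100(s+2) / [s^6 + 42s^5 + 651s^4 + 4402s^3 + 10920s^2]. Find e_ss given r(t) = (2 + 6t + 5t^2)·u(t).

The denominator has no term below 10920s^2 — 2 poles at s=0, type 2. Taking each input component in turn:
  • 2: tracked with zero error.
  • 6t: tracked with zero error.
  • 5t^2: e_ss = 10/K_a with K_a=5/273 → 546.
Total e_ss = 546.

546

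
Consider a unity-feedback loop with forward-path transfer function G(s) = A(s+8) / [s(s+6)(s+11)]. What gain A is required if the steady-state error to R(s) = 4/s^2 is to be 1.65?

One free integrator in G(s): this is a type 1 system.
K_v = lim_{s→0} s·G(s) = A·8 / (6·11) = (4/33)·A.
e_ss = 4/K_v = 1.65 ⇒ K_v = 80/33 ⇒ A = (80/33)/(4/33) = 20.

20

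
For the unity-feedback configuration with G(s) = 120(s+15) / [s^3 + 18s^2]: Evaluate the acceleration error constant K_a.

Lowest-order denominator term is 18s^2, so the open loop has 2 poles at the origin → type 2 system.
K_a = lim_{s→0} s^2·G(s) = 120·15 / 18 = 100.

100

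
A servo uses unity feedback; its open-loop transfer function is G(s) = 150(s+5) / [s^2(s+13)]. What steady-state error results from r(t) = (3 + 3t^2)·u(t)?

G(s) has two factors of s in the denominator, so the system is type 2. Treating each term separately:
  • 3: tracked with zero error.
  • 3t^2: e_ss = 6/K_a with K_a=750/13 → 0.104.
Total e_ss = 0.104.

0.104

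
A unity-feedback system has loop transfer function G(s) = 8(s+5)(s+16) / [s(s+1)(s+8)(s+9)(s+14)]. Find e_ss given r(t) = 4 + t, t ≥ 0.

1.575

One free integrator in G(s): this is a type 1 system. Treating each term separately:
  • 4: tracked with zero error.
  • t: e_ss = 1/K_v with K_v=40/63 → 1.575.
Total e_ss = 1.575.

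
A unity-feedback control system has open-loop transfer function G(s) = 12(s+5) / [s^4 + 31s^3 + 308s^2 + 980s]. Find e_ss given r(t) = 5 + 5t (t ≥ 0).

245/3

Factoring s from the denominator leaves a polynomial with constant term 980, so the system is type 1. Treating each term separately:
  • 5: tracked with zero error.
  • 5t: e_ss = 5/K_v with K_v=3/49 → 245/3.
Total e_ss = 245/3.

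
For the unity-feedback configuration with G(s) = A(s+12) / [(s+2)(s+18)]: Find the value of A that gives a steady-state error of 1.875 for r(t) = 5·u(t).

No free integrators in G(s): this is a type 0 system.
K_p = lim_{s→0} G(s) = A·12 / (2·18) = (1/3)·A.
e_ss = 5/(1 + K_p) = 1.875 ⇒ 1 + (1/3)·A = 8/3 ⇒ A = 5.

5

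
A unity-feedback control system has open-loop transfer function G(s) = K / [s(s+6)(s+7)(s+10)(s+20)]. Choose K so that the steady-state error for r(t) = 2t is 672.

25

System type = 1 (one pole at s=0).
K_v = lim_{s→0} s·G(s) = K / (6·7·10·20) = (1/8400)·K.
e_ss = 2/K_v = 672 ⇒ K_v = 1/336 ⇒ K = (1/336)/(1/8400) = 25.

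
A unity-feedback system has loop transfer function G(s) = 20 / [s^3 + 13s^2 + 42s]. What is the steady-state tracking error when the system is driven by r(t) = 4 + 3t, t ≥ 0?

Lowest-order denominator term is 42s, so the open loop has 1 pole at the origin → type 1 system. By superposition:
  • 4: tracked with zero error.
  • 3t: e_ss = 3/K_v with K_v=10/21 → 6.3.
Total e_ss = 6.3.

6.3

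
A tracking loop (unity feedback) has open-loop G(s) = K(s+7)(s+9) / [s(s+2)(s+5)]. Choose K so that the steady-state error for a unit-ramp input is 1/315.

50

The open loop has one pole at the origin → type 1 system.
K_v = lim_{s→0} s·G(s) = K·7·9 / (2·5) = 6.3·K.
e_ss = 1/K_v = 1/315 ⇒ K_v = 315 ⇒ K = 315/6.3 = 50.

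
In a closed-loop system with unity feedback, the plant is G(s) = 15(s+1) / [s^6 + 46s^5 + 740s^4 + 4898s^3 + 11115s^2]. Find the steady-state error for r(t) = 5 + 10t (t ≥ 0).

Lowest-order denominator term is 11115s^2, so the open loop has 2 poles at the origin → type 2 system. Treating each term separately:
  • 5: tracked with zero error.
  • 10t: tracked with zero error.
Total e_ss = 0.

0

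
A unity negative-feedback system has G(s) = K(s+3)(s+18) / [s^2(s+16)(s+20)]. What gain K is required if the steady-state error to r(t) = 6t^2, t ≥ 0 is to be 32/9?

20

The open loop has two poles at the origin → type 2 system.
K_a = lim_{s→0} s^2·G(s) = K·3·18 / (16·20) = (27/160)·K.
e_ss = 12/K_a = 32/9 ⇒ K_a = 3.375 ⇒ K = 3.375/(27/160) = 20.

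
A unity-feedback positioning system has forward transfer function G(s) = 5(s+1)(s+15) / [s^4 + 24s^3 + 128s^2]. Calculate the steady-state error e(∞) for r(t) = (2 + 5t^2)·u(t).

256/15

Lowest-order denominator term is 128s^2, so the open loop has 2 poles at the origin → type 2 system. Taking each input component in turn:
  • 2: tracked with zero error.
  • 5t^2: e_ss = 10/K_a with K_a=75/128 → 256/15.
Total e_ss = 256/15.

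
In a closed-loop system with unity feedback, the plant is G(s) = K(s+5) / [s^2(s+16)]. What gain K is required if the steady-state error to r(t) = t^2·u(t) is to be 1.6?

4

System type = 2 (two poles at s=0).
K_a = lim_{s→0} s^2·G(s) = K·5 / (16) = 0.3125·K.
e_ss = 2/K_a = 1.6 ⇒ K_a = 1.25 ⇒ K = 1.25/0.3125 = 4.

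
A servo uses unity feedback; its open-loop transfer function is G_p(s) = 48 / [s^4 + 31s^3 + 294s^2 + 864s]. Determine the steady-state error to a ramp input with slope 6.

108

Lowest-order denominator term is 864s, so the open loop has 1 pole at the origin → type 1 system.
K_v = lim_{s→0} s·G_p(s) = 48 / 864 = 1/18.
e_ss = 6/K_v = 6/(1/18) = 108.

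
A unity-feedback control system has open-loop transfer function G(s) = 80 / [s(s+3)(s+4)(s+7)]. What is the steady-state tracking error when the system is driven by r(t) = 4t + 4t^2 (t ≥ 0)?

G(s) has one factor of s in the denominator, so the system is type 1. Taking each input component in turn:
  • 4t: e_ss = 4/K_v with K_v=20/21 → 4.2.
  • 4t^2: a type-1 system cannot track it, e_ss → ∞.
The unbounded component dominates.

infinity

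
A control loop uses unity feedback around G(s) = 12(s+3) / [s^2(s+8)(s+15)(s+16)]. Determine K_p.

infinity

K_p = lim_{s→0} G(s); with 2 poles at the origin the limit diverges, so K_p = ∞.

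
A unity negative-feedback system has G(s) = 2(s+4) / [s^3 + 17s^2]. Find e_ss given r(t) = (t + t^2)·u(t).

4.25

Lowest-order denominator term is 17s^2, so the open loop has 2 poles at the origin → type 2 system. By superposition:
  • t: tracked with zero error.
  • t^2: e_ss = 2/K_a with K_a=8/17 → 4.25.
Total e_ss = 4.25.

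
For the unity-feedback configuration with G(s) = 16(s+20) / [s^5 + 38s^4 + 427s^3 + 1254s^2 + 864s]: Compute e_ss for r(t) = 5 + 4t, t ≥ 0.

Factoring s from the denominator leaves a polynomial with constant term 864, so the system is type 1. Treating each term separately:
  • 5: tracked with zero error.
  • 4t: e_ss = 4/K_v with K_v=10/27 → 10.8.
Total e_ss = 10.8.

10.8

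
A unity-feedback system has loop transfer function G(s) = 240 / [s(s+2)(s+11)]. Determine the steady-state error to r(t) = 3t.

0.275

System type = 1 (one pole at s=0).
K_v = lim_{s→0} s·G(s) = 240 / (2·11) = 120/11.
e_ss = 3/K_v = 3/(120/11) = 0.275.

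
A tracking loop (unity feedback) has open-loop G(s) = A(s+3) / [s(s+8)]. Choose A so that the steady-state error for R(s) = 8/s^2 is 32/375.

G(s) has one factor of s in the denominator, so the system is type 1.
K_v = lim_{s→0} s·G(s) = A·3 / (8) = 0.375·A.
e_ss = 8/K_v = 32/375 ⇒ K_v = 93.75 ⇒ A = 93.75/0.375 = 250.

250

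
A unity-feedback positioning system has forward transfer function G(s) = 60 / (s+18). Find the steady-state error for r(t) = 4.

No free integrators in G(s): this is a type 0 system.
K_p = lim_{s→0} G(s) = 60 / (18) = 10/3.
e_ss = 4/(1 + K_p) = 4/(13/3) = 12/13.

12/13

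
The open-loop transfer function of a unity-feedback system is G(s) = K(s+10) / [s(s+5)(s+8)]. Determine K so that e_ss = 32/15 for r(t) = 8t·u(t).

System type = 1 (one pole at s=0).
K_v = lim_{s→0} s·G(s) = K·10 / (5·8) = 0.25·K.
e_ss = 8/K_v = 32/15 ⇒ K_v = 3.75 ⇒ K = 3.75/0.25 = 15.

15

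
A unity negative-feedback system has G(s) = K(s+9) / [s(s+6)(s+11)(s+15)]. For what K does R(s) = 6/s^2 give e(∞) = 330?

2

The open loop has one pole at the origin → type 1 system.
K_v = lim_{s→0} s·G(s) = K·9 / (6·11·15) = (1/110)·K.
e_ss = 6/K_v = 330 ⇒ K_v = 1/55 ⇒ K = (1/55)/(1/110) = 2.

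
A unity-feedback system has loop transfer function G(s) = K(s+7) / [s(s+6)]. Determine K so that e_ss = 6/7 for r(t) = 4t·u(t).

One free integrator in G(s): this is a type 1 system.
K_v = lim_{s→0} s·G(s) = K·7 / (6) = (7/6)·K.
e_ss = 4/K_v = 6/7 ⇒ K_v = 14/3 ⇒ K = (14/3)/(7/6) = 4.

4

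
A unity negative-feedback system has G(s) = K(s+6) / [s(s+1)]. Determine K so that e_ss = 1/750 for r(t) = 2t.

System type = 1 (one pole at s=0).
K_v = lim_{s→0} s·G(s) = K·6 / (1) = 6·K.
e_ss = 2/K_v = 1/750 ⇒ K_v = 1500 ⇒ K = 1500/6 = 250.

250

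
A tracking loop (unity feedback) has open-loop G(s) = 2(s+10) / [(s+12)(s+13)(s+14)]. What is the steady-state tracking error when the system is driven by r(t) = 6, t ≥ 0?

3276/551

G(s) has no factors of s in the denominator, so the system is type 0.
K_p = lim_{s→0} G(s) = 2·10 / (12·13·14) = 5/546.
e_ss = 6/(1 + K_p) = 6/(551/546) = 3276/551.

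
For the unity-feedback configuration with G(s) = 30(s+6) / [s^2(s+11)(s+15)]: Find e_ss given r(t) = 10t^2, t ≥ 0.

G(s) has two factors of s in the denominator, so the system is type 2.
K_a = lim_{s→0} s^2·G(s) = 30·6 / (11·15) = 12/11.
r(t) = 10t^2 gives R(s) = 20/s^3.
e_ss = 20/K_a = 20/(12/11) = 55/3.

55/3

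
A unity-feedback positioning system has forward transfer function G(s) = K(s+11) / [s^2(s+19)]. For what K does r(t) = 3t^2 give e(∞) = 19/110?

G(s) has two factors of s in the denominator, so the system is type 2.
K_a = lim_{s→0} s^2·G(s) = K·11 / (19) = (11/19)·K.
e_ss = 6/K_a = 19/110 ⇒ K_a = 660/19 ⇒ K = (660/19)/(11/19) = 60.

60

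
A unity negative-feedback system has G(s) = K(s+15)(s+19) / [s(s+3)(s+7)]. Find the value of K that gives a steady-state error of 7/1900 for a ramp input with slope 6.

G(s) has one factor of s in the denominator, so the system is type 1.
K_v = lim_{s→0} s·G(s) = K·15·19 / (3·7) = (95/7)·K.
e_ss = 6/K_v = 7/1900 ⇒ K_v = 11400/7 ⇒ K = (11400/7)/(95/7) = 120.

120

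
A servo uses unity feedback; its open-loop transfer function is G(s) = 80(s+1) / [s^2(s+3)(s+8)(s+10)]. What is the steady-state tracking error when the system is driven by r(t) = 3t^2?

18

Two free integrators in G(s): this is a type 2 system.
K_a = lim_{s→0} s^2·G(s) = 80·1 / (3·8·10) = 1/3.
r(t) = 3t^2 gives R(s) = 6/s^3.
e_ss = 6/K_a = 6/(1/3) = 18.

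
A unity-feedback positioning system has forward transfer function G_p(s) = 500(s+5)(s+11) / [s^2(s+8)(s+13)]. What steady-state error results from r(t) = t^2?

The open loop has two poles at the origin → type 2 system.
K_a = lim_{s→0} s^2·G_p(s) = 500·5·11 / (8·13) = 6875/26.
r(t) = t^2 gives R(s) = 2/s^3.
e_ss = 2/K_a = 2/(6875/26) = 52/6875.

52/6875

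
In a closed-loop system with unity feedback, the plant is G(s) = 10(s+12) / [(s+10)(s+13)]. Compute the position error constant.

The open loop has no poles at the origin → type 0 system.
K_p = lim_{s→0} G(s) = 10·12 / (10·13) = 12/13.

12/13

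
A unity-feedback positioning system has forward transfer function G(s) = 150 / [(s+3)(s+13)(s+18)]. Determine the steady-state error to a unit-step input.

117/142

No free integrators in G(s): this is a type 0 system.
K_p = lim_{s→0} G(s) = 150 / (3·13·18) = 25/117.
e_ss = 1/(1 + K_p) = 1/(142/117) = 117/142.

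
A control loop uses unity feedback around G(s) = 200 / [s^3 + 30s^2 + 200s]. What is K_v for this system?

1

Factoring s from the denominator leaves a polynomial with constant term 200, so the system is type 1.
K_v = lim_{s→0} s·G(s) = 200 / 200 = 1.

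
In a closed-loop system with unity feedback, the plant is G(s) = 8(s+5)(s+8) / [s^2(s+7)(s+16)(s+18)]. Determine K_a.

10/63

System type = 2 (two poles at s=0).
K_a = lim_{s→0} s^2·G(s) = 8·5·8 / (7·16·18) = 10/63.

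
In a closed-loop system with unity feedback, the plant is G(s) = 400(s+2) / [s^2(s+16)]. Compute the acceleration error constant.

50

System type = 2 (two poles at s=0).
K_a = lim_{s→0} s^2·G(s) = 400·2 / (16) = 50.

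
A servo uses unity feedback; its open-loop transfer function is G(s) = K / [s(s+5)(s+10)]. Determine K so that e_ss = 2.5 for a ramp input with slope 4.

G(s) has one factor of s in the denominator, so the system is type 1.
K_v = lim_{s→0} s·G(s) = K / (5·10) = 0.02·K.
e_ss = 4/K_v = 2.5 ⇒ K_v = 1.6 ⇒ K = 1.6/0.02 = 80.

80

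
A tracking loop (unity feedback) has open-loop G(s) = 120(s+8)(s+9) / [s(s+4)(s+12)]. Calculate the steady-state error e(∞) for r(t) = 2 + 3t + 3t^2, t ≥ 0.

infinity

System type = 1 (one pole at s=0). Taking each input component in turn:
  • 2: tracked with zero error.
  • 3t: e_ss = 3/K_v with K_v=180 → 1/60.
  • 3t^2: a type-1 system cannot track it, e_ss → ∞.
The unbounded component dominates.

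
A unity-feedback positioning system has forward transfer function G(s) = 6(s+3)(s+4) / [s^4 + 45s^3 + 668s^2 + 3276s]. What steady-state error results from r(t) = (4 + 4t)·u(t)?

Factoring s from the denominator leaves a polynomial with constant term 3276, so the system is type 1. Treating each term separately:
  • 4: tracked with zero error.
  • 4t: e_ss = 4/K_v with K_v=2/91 → 182.
Total e_ss = 182.

182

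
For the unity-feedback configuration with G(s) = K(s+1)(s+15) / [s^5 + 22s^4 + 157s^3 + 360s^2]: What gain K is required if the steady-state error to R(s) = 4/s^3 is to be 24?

Lowest-order denominator term is 360s^2, so the open loop has 2 poles at the origin → type 2 system.
K_a = lim_{s→0} s^2·G(s) = K·1·15 / 360 = (1/24)·K.
e_ss = 4/K_a = 24 ⇒ K_a = 1/6 ⇒ K = (1/6)/(1/24) = 4.

4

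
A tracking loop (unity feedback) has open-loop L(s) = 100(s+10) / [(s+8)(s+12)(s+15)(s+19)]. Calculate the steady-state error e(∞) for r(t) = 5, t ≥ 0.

3420/709

No free integrators in L(s): this is a type 0 system.
K_p = lim_{s→0} L(s) = 100·10 / (8·12·15·19) = 25/684.
e_ss = 5/(1 + K_p) = 5/(709/684) = 3420/709.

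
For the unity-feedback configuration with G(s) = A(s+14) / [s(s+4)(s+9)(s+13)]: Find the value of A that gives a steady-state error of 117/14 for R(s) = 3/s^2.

12

The open loop has one pole at the origin → type 1 system.
K_v = lim_{s→0} s·G(s) = A·14 / (4·9·13) = (7/234)·A.
e_ss = 3/K_v = 117/14 ⇒ K_v = 14/39 ⇒ A = (14/39)/(7/234) = 12.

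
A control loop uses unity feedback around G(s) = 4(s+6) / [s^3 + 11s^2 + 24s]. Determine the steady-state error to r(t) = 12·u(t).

0

Factoring s from the denominator leaves a polynomial with constant term 24, so the system is type 1.
K_p = ∞ for a type-1 system; e_ss to a step is zero.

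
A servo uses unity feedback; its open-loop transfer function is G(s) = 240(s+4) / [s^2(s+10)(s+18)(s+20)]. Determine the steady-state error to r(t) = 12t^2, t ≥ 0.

The open loop has two poles at the origin → type 2 system.
K_a = lim_{s→0} s^2·G(s) = 240·4 / (10·18·20) = 4/15.
r(t) = 12t^2 gives R(s) = 24/s^3.
e_ss = 24/K_a = 24/(4/15) = 90.

90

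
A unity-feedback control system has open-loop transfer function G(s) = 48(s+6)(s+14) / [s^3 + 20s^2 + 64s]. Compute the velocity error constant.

Lowest-order denominator term is 64s, so the open loop has 1 pole at the origin → type 1 system.
K_v = lim_{s→0} s·G(s) = 48·6·14 / 64 = 63.

63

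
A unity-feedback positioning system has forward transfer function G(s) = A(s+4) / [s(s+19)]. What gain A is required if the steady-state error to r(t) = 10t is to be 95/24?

The open loop has one pole at the origin → type 1 system.
K_v = lim_{s→0} s·G(s) = A·4 / (19) = (4/19)·A.
e_ss = 10/K_v = 95/24 ⇒ K_v = 48/19 ⇒ A = (48/19)/(4/19) = 12.

12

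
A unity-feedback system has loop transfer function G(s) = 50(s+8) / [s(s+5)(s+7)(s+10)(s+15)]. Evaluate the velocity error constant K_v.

8/105

G(s) has one factor of s in the denominator, so the system is type 1.
K_v = lim_{s→0} s·G(s) = 50·8 / (5·7·10·15) = 8/105.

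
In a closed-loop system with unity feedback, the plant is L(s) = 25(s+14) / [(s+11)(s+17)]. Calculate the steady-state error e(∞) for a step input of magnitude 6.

374/179

No free integrators in L(s): this is a type 0 system.
K_p = lim_{s→0} L(s) = 25·14 / (11·17) = 350/187.
e_ss = 6/(1 + K_p) = 6/(537/187) = 374/179.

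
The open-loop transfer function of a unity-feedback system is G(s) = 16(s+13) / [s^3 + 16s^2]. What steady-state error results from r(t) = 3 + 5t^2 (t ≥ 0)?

10/13

The denominator has no term below 16s^2 — 2 poles at s=0, type 2. Taking each input component in turn:
  • 3: tracked with zero error.
  • 5t^2: e_ss = 10/K_a with K_a=13 → 10/13.
Total e_ss = 10/13.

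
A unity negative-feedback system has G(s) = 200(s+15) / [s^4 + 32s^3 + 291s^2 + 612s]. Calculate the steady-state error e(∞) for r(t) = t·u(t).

0.204

The denominator has no term below 612s — 1 pole at s=0, type 1.
K_v = lim_{s→0} s·G(s) = 200·15 / 612 = 250/51.
e_ss = 1/K_v = 1/(250/51) = 0.204.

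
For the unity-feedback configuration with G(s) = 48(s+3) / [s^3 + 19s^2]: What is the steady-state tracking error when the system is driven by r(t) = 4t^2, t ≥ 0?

19/18

Lowest-order denominator term is 19s^2, so the open loop has 2 poles at the origin → type 2 system.
K_a = lim_{s→0} s^2·G(s) = 48·3 / 19 = 144/19.
r(t) = 4t^2 gives R(s) = 8/s^3.
e_ss = 8/K_a = 8/(144/19) = 19/18.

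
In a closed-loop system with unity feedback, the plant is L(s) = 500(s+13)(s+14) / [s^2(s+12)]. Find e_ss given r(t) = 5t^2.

3/2275

L(s) has two factors of s in the denominator, so the system is type 2.
K_a = lim_{s→0} s^2·L(s) = 500·13·14 / (12) = 22750/3.
r(t) = 5t^2 gives R(s) = 10/s^3.
e_ss = 10/K_a = 10/(22750/3) = 3/2275.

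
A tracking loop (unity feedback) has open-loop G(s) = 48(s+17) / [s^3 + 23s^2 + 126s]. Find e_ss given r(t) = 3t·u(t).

The denominator has no term below 126s — 1 pole at s=0, type 1.
K_v = lim_{s→0} s·G(s) = 48·17 / 126 = 136/21.
e_ss = 3/K_v = 3/(136/21) = 63/136.

63/136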